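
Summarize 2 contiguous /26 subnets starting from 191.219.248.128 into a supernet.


Original prefix: /26
Number of subnets: 2 = 2^1
New prefix = 26 - 1 = 25
Supernet: 191.219.248.128/25


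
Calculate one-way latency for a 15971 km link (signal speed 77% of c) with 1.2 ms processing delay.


Speed = 0.77 * 3e5 km/s = 231000 km/s
Propagation delay = 15971 / 231000 = 0.0691 s = 69.1385 ms
Processing delay = 1.2 ms
Total one-way latency = 70.3385 ms


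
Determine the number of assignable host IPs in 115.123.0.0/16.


Host bits = 32 - 16 = 16
Total addresses = 2^16 = 65536
Usable = total - 2 (network and broadcast)
Usable hosts: 65534


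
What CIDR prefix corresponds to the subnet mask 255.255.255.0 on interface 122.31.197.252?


Binary: 11111111.11111111.11111111.00000000
Count leading 1s
Prefix: /24


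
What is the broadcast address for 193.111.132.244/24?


Network: 193.111.132.0/24
Host bits = 8
Set all host bits to 1:
Broadcast: 193.111.132.255


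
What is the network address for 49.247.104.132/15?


IP:   00110001.11110111.01101000.10000100
Mask: 11111111.11111110.00000000.00000000
AND operation:
Net:  00110001.11110110.00000000.00000000
Network: 49.246.0.0/15


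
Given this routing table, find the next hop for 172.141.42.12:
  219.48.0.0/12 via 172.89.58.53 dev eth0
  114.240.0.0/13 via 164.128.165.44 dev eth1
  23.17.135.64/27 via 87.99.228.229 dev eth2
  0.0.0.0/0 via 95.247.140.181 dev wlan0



Longest prefix match for 172.141.42.12:
  /12 219.48.0.0: no
  /13 114.240.0.0: no
  /27 23.17.135.64: no
  /0 0.0.0.0: MATCH
Selected: next-hop 95.247.140.181 via wlan0 (matched /0)


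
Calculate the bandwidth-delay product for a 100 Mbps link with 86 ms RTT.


BDP = bandwidth * RTT
= 100 Mbps * 86 ms
= 100 * 1e6 * 86 / 1000 bits
= 8600000 bits
= 1075000 bytes
= 1049.8047 KB
BDP = 8600000 bits (1075000 bytes)


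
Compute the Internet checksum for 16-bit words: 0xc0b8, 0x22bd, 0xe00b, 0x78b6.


Sum all words (with carry folding):
+ 0xc0b8 = 0xc0b8
+ 0x22bd = 0xe375
+ 0xe00b = 0xc381
+ 0x78b6 = 0x3c38
One's complement: ~0x3c38
Checksum = 0xc3c7


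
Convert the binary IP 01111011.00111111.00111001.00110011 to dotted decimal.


01111011 = 123
00111111 = 63
00111001 = 57
00110011 = 51
IP: 123.63.57.51


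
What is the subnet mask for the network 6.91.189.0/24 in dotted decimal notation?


/24 means 24 network bits, 8 host bits
Binary: 11111111111111111111111100000000
Mask: 255.255.255.0


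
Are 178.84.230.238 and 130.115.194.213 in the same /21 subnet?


Mask: 255.255.248.0
178.84.230.238 AND mask = 178.84.224.0
130.115.194.213 AND mask = 130.115.192.0
No, different subnets (178.84.224.0 vs 130.115.192.0)


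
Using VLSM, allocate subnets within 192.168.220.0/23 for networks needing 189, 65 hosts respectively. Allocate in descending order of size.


189 hosts -> /24 (254 usable): 192.168.220.0/24
65 hosts -> /25 (126 usable): 192.168.221.0/25
Allocation: 192.168.220.0/24 (189 hosts, 254 usable); 192.168.221.0/25 (65 hosts, 126 usable)


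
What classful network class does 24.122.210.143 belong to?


First octet: 24
Binary: 00011000
0xxxxxxx -> Class A (1-126)
Class A, default mask 255.0.0.0 (/8)


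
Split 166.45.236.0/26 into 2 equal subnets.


New prefix = 26 + 1 = 27
Each subnet has 32 addresses
  166.45.236.0/27
  166.45.236.32/27
Subnets: 166.45.236.0/27, 166.45.236.32/27


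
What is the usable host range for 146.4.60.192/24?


Network: 146.4.60.0
Broadcast: 146.4.60.255
First usable = network + 1
Last usable = broadcast - 1
Range: 146.4.60.1 to 146.4.60.254


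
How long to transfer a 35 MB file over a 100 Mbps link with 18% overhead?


Effective throughput = 100 * (1 - 18/100) = 82 Mbps
File size in Mb = 35 * 8 = 280 Mb
Time = 280 / 82
Time = 3.4146 seconds


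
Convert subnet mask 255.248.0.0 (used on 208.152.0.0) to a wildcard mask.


Subnet mask: 255.248.0.0
Wildcard = 255.255.255.255 - subnet mask
255 - 255 = 0
255 - 248 = 7
255 - 0 = 255
255 - 0 = 255
Wildcard: 0.7.255.255


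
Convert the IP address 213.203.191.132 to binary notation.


213 = 11010101
203 = 11001011
191 = 10111111
132 = 10000100
Binary: 11010101.11001011.10111111.10000100


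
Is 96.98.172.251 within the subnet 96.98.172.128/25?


Subnet network: 96.98.172.128
Test IP AND mask: 96.98.172.128
Yes, 96.98.172.251 is in 96.98.172.128/25


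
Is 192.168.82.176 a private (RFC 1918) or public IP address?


RFC 1918 private ranges:
  10.0.0.0/8 (10.0.0.0 - 10.255.255.255)
  172.16.0.0/12 (172.16.0.0 - 172.31.255.255)
  192.168.0.0/16 (192.168.0.0 - 192.168.255.255)
Private (in 192.168.0.0/16)


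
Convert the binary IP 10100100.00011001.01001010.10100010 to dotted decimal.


10100100 = 164
00011001 = 25
01001010 = 74
10100010 = 162
IP: 164.25.74.162


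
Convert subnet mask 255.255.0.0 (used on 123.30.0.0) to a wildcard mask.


Subnet mask: 255.255.0.0
Wildcard = 255.255.255.255 - subnet mask
255 - 255 = 0
255 - 255 = 0
255 - 0 = 255
255 - 0 = 255
Wildcard: 0.0.255.255


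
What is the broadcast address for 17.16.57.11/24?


Network: 17.16.57.0/24
Host bits = 8
Set all host bits to 1:
Broadcast: 17.16.57.255


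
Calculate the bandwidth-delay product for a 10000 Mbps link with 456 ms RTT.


BDP = bandwidth * RTT
= 10000 Mbps * 456 ms
= 10000 * 1e6 * 456 / 1000 bits
= 4560000000 bits
= 570000000 bytes
= 556640.625 KB
BDP = 4560000000 bits (570000000 bytes)


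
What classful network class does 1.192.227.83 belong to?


First octet: 1
Binary: 00000001
0xxxxxxx -> Class A (1-126)
Class A, default mask 255.0.0.0 (/8)


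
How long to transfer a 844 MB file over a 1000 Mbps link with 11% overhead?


Effective throughput = 1000 * (1 - 11/100) = 890 Mbps
File size in Mb = 844 * 8 = 6752 Mb
Time = 6752 / 890
Time = 7.5865 seconds


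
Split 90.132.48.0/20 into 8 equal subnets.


New prefix = 20 + 3 = 23
Each subnet has 512 addresses
  90.132.48.0/23
  90.132.50.0/23
  90.132.52.0/23
  90.132.54.0/23
  90.132.56.0/23
  90.132.58.0/23
  90.132.60.0/23
  90.132.62.0/23
Subnets: 90.132.48.0/23, 90.132.50.0/23, 90.132.52.0/23, 90.132.54.0/23, 90.132.56.0/23, 90.132.58.0/23, 90.132.60.0/23, 90.132.62.0/23


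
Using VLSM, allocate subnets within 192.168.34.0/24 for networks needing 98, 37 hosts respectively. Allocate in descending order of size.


98 hosts -> /25 (126 usable): 192.168.34.0/25
37 hosts -> /26 (62 usable): 192.168.34.128/26
Allocation: 192.168.34.0/25 (98 hosts, 126 usable); 192.168.34.128/26 (37 hosts, 62 usable)


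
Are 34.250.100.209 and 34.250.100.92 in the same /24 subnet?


Mask: 255.255.255.0
34.250.100.209 AND mask = 34.250.100.0
34.250.100.92 AND mask = 34.250.100.0
Yes, same subnet (34.250.100.0)


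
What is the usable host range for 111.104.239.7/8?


Network: 111.0.0.0
Broadcast: 111.255.255.255
First usable = network + 1
Last usable = broadcast - 1
Range: 111.0.0.1 to 111.255.255.254


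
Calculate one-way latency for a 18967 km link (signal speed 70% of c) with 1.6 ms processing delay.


Speed = 0.7 * 3e5 km/s = 210000 km/s
Propagation delay = 18967 / 210000 = 0.0903 s = 90.319 ms
Processing delay = 1.6 ms
Total one-way latency = 91.919 ms


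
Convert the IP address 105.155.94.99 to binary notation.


105 = 01101001
155 = 10011011
94 = 01011110
99 = 01100011
Binary: 01101001.10011011.01011110.01100011


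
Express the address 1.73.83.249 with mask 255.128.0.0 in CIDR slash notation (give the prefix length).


Binary: 11111111.10000000.00000000.00000000
Count leading 1s
Prefix: /9


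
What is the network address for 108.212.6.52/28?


IP:   01101100.11010100.00000110.00110100
Mask: 11111111.11111111.11111111.11110000
AND operation:
Net:  01101100.11010100.00000110.00110000
Network: 108.212.6.48/28


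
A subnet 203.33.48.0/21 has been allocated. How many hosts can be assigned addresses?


Host bits = 32 - 21 = 11
Total addresses = 2^11 = 2048
Usable = total - 2 (network and broadcast)
Usable hosts: 2046


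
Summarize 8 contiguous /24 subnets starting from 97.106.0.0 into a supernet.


Original prefix: /24
Number of subnets: 8 = 2^3
New prefix = 24 - 3 = 21
Supernet: 97.106.0.0/21


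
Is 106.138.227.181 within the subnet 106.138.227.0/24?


Subnet network: 106.138.227.0
Test IP AND mask: 106.138.227.0
Yes, 106.138.227.181 is in 106.138.227.0/24


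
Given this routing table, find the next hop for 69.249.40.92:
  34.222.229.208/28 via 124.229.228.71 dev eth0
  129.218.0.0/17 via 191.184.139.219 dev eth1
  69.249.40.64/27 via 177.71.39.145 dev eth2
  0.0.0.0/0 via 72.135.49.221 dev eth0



Longest prefix match for 69.249.40.92:
  /28 34.222.229.208: no
  /17 129.218.0.0: no
  /27 69.249.40.64: MATCH
  /0 0.0.0.0: MATCH
Selected: next-hop 177.71.39.145 via eth2 (matched /27)


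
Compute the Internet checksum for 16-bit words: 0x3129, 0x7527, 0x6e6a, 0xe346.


Sum all words (with carry folding):
+ 0x3129 = 0x3129
+ 0x7527 = 0xa650
+ 0x6e6a = 0x14bb
+ 0xe346 = 0xf801
One's complement: ~0xf801
Checksum = 0x07fe


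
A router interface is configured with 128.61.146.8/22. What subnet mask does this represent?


/22 means 22 network bits, 10 host bits
Binary: 11111111111111111111110000000000
Mask: 255.255.252.0


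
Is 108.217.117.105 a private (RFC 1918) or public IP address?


RFC 1918 private ranges:
  10.0.0.0/8 (10.0.0.0 - 10.255.255.255)
  172.16.0.0/12 (172.16.0.0 - 172.31.255.255)
  192.168.0.0/16 (192.168.0.0 - 192.168.255.255)
Public (not in any RFC 1918 range)


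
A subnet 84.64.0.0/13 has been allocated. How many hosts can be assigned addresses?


Host bits = 32 - 13 = 19
Total addresses = 2^19 = 524288
Usable = total - 2 (network and broadcast)
Usable hosts: 524286


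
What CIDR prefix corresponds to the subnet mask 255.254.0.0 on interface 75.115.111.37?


Binary: 11111111.11111110.00000000.00000000
Count leading 1s
Prefix: /15


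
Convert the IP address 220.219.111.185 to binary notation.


220 = 11011100
219 = 11011011
111 = 01101111
185 = 10111001
Binary: 11011100.11011011.01101111.10111001


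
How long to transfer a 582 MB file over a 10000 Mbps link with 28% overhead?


Effective throughput = 10000 * (1 - 28/100) = 7200 Mbps
File size in Mb = 582 * 8 = 4656 Mb
Time = 4656 / 7200
Time = 0.6467 seconds


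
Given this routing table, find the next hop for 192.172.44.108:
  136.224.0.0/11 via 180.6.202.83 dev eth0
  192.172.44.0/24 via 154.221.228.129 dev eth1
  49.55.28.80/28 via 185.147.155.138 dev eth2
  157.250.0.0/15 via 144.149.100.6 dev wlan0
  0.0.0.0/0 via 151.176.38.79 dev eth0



Longest prefix match for 192.172.44.108:
  /11 136.224.0.0: no
  /24 192.172.44.0: MATCH
  /28 49.55.28.80: no
  /15 157.250.0.0: no
  /0 0.0.0.0: MATCH
Selected: next-hop 154.221.228.129 via eth1 (matched /24)


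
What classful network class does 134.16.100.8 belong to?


First octet: 134
Binary: 10000110
10xxxxxx -> Class B (128-191)
Class B, default mask 255.255.0.0 (/16)


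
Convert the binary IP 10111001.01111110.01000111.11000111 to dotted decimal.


10111001 = 185
01111110 = 126
01000111 = 71
11000111 = 199
IP: 185.126.71.199


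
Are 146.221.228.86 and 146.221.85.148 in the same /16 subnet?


Mask: 255.255.0.0
146.221.228.86 AND mask = 146.221.0.0
146.221.85.148 AND mask = 146.221.0.0
Yes, same subnet (146.221.0.0)


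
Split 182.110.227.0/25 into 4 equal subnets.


New prefix = 25 + 2 = 27
Each subnet has 32 addresses
  182.110.227.0/27
  182.110.227.32/27
  182.110.227.64/27
  182.110.227.96/27
Subnets: 182.110.227.0/27, 182.110.227.32/27, 182.110.227.64/27, 182.110.227.96/27


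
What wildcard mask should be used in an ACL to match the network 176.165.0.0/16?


Subnet mask: 255.255.0.0
Wildcard = 255.255.255.255 - subnet mask
255 - 255 = 0
255 - 255 = 0
255 - 0 = 255
255 - 0 = 255
Wildcard: 0.0.255.255


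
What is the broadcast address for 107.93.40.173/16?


Network: 107.93.0.0/16
Host bits = 16
Set all host bits to 1:
Broadcast: 107.93.255.255


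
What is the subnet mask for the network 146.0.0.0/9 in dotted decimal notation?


/9 means 9 network bits, 23 host bits
Binary: 11111111100000000000000000000000
Mask: 255.128.0.0


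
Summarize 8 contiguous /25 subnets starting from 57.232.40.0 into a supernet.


Original prefix: /25
Number of subnets: 8 = 2^3
New prefix = 25 - 3 = 22
Supernet: 57.232.40.0/22


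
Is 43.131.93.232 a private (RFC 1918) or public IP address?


RFC 1918 private ranges:
  10.0.0.0/8 (10.0.0.0 - 10.255.255.255)
  172.16.0.0/12 (172.16.0.0 - 172.31.255.255)
  192.168.0.0/16 (192.168.0.0 - 192.168.255.255)
Public (not in any RFC 1918 range)


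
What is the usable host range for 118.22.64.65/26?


Network: 118.22.64.64
Broadcast: 118.22.64.127
First usable = network + 1
Last usable = broadcast - 1
Range: 118.22.64.65 to 118.22.64.126


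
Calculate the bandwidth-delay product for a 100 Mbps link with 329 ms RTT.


BDP = bandwidth * RTT
= 100 Mbps * 329 ms
= 100 * 1e6 * 329 / 1000 bits
= 32900000 bits
= 4112500 bytes
= 4016.1133 KB
BDP = 32900000 bits (4112500 bytes)


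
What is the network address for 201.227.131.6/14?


IP:   11001001.11100011.10000011.00000110
Mask: 11111111.11111100.00000000.00000000
AND operation:
Net:  11001001.11100000.00000000.00000000
Network: 201.224.0.0/14


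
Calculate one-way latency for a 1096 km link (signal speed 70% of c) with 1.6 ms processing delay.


Speed = 0.7 * 3e5 km/s = 210000 km/s
Propagation delay = 1096 / 210000 = 0.0052 s = 5.219 ms
Processing delay = 1.6 ms
Total one-way latency = 6.819 ms


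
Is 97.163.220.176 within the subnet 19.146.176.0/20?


Subnet network: 19.146.176.0
Test IP AND mask: 97.163.208.0
No, 97.163.220.176 is not in 19.146.176.0/20


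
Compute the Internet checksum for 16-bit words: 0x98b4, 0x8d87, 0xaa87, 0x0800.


Sum all words (with carry folding):
+ 0x98b4 = 0x98b4
+ 0x8d87 = 0x263c
+ 0xaa87 = 0xd0c3
+ 0x0800 = 0xd8c3
One's complement: ~0xd8c3
Checksum = 0x273c


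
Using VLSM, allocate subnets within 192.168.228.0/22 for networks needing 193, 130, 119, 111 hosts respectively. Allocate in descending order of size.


193 hosts -> /24 (254 usable): 192.168.228.0/24
130 hosts -> /24 (254 usable): 192.168.229.0/24
119 hosts -> /25 (126 usable): 192.168.230.0/25
111 hosts -> /25 (126 usable): 192.168.230.128/25
Allocation: 192.168.228.0/24 (193 hosts, 254 usable); 192.168.229.0/24 (130 hosts, 254 usable); 192.168.230.0/25 (119 hosts, 126 usable); 192.168.230.128/25 (111 hosts, 126 usable)


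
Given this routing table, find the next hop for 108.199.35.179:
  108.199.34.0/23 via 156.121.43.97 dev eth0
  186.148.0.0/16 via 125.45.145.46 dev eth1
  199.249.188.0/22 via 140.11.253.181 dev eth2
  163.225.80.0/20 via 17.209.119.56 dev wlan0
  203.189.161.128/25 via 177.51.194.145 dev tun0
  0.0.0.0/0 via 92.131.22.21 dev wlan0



Longest prefix match for 108.199.35.179:
  /23 108.199.34.0: MATCH
  /16 186.148.0.0: no
  /22 199.249.188.0: no
  /20 163.225.80.0: no
  /25 203.189.161.128: no
  /0 0.0.0.0: MATCH
Selected: next-hop 156.121.43.97 via eth0 (matched /23)


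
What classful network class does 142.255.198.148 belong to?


First octet: 142
Binary: 10001110
10xxxxxx -> Class B (128-191)
Class B, default mask 255.255.0.0 (/16)


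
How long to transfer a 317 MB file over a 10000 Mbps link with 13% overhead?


Effective throughput = 10000 * (1 - 13/100) = 8700 Mbps
File size in Mb = 317 * 8 = 2536 Mb
Time = 2536 / 8700
Time = 0.2915 seconds


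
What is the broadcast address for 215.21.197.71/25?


Network: 215.21.197.0/25
Host bits = 7
Set all host bits to 1:
Broadcast: 215.21.197.127


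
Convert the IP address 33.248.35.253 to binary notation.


33 = 00100001
248 = 11111000
35 = 00100011
253 = 11111101
Binary: 00100001.11111000.00100011.11111101


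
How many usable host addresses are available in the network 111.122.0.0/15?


Host bits = 32 - 15 = 17
Total addresses = 2^17 = 131072
Usable = total - 2 (network and broadcast)
Usable hosts: 131070


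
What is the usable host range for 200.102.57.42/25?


Network: 200.102.57.0
Broadcast: 200.102.57.127
First usable = network + 1
Last usable = broadcast - 1
Range: 200.102.57.1 to 200.102.57.126


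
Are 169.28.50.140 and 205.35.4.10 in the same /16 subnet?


Mask: 255.255.0.0
169.28.50.140 AND mask = 169.28.0.0
205.35.4.10 AND mask = 205.35.0.0
No, different subnets (169.28.0.0 vs 205.35.0.0)


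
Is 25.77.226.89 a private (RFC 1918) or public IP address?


RFC 1918 private ranges:
  10.0.0.0/8 (10.0.0.0 - 10.255.255.255)
  172.16.0.0/12 (172.16.0.0 - 172.31.255.255)
  192.168.0.0/16 (192.168.0.0 - 192.168.255.255)
Public (not in any RFC 1918 range)


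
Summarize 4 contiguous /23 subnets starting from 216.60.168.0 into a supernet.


Original prefix: /23
Number of subnets: 4 = 2^2
New prefix = 23 - 2 = 21
Supernet: 216.60.168.0/21


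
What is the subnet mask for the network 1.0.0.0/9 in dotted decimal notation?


/9 means 9 network bits, 23 host bits
Binary: 11111111100000000000000000000000
Mask: 255.128.0.0


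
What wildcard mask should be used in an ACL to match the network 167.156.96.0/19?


Subnet mask: 255.255.224.0
Wildcard = 255.255.255.255 - subnet mask
255 - 255 = 0
255 - 255 = 0
255 - 224 = 31
255 - 0 = 255
Wildcard: 0.0.31.255


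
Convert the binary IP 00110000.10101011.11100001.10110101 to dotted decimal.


00110000 = 48
10101011 = 171
11100001 = 225
10110101 = 181
IP: 48.171.225.181


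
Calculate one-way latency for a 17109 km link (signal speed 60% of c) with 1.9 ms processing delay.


Speed = 0.6 * 3e5 km/s = 180000 km/s
Propagation delay = 17109 / 180000 = 0.095 s = 95.05 ms
Processing delay = 1.9 ms
Total one-way latency = 96.95 ms


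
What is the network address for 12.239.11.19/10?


IP:   00001100.11101111.00001011.00010011
Mask: 11111111.11000000.00000000.00000000
AND operation:
Net:  00001100.11000000.00000000.00000000
Network: 12.192.0.0/10


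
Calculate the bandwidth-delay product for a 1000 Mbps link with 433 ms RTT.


BDP = bandwidth * RTT
= 1000 Mbps * 433 ms
= 1000 * 1e6 * 433 / 1000 bits
= 433000000 bits
= 54125000 bytes
= 52856.4453 KB
BDP = 433000000 bits (54125000 bytes)


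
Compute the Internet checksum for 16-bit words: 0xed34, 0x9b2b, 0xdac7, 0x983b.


Sum all words (with carry folding):
+ 0xed34 = 0xed34
+ 0x9b2b = 0x8860
+ 0xdac7 = 0x6328
+ 0x983b = 0xfb63
One's complement: ~0xfb63
Checksum = 0x049c


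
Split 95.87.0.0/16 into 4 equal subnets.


New prefix = 16 + 2 = 18
Each subnet has 16384 addresses
  95.87.0.0/18
  95.87.64.0/18
  95.87.128.0/18
  95.87.192.0/18
Subnets: 95.87.0.0/18, 95.87.64.0/18, 95.87.128.0/18, 95.87.192.0/18


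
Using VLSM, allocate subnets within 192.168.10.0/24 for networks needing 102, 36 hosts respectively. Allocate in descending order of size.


102 hosts -> /25 (126 usable): 192.168.10.0/25
36 hosts -> /26 (62 usable): 192.168.10.128/26
Allocation: 192.168.10.0/25 (102 hosts, 126 usable); 192.168.10.128/26 (36 hosts, 62 usable)


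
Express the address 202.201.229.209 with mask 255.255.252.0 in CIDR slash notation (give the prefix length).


Binary: 11111111.11111111.11111100.00000000
Count leading 1s
Prefix: /22


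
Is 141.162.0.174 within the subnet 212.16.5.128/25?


Subnet network: 212.16.5.128
Test IP AND mask: 141.162.0.128
No, 141.162.0.174 is not in 212.16.5.128/25


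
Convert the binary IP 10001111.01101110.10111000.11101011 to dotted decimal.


10001111 = 143
01101110 = 110
10111000 = 184
11101011 = 235
IP: 143.110.184.235


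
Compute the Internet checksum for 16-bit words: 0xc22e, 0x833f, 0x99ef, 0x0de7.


Sum all words (with carry folding):
+ 0xc22e = 0xc22e
+ 0x833f = 0x456e
+ 0x99ef = 0xdf5d
+ 0x0de7 = 0xed44
One's complement: ~0xed44
Checksum = 0x12bb


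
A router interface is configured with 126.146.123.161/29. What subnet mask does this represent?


/29 means 29 network bits, 3 host bits
Binary: 11111111111111111111111111111000
Mask: 255.255.255.248


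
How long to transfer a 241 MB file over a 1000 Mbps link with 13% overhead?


Effective throughput = 1000 * (1 - 13/100) = 870 Mbps
File size in Mb = 241 * 8 = 1928 Mb
Time = 1928 / 870
Time = 2.2161 seconds


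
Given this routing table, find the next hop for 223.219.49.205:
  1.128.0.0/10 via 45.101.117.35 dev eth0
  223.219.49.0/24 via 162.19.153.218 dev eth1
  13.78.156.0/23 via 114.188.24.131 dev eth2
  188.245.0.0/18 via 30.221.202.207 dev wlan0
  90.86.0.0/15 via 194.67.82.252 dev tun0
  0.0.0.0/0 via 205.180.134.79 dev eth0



Longest prefix match for 223.219.49.205:
  /10 1.128.0.0: no
  /24 223.219.49.0: MATCH
  /23 13.78.156.0: no
  /18 188.245.0.0: no
  /15 90.86.0.0: no
  /0 0.0.0.0: MATCH
Selected: next-hop 162.19.153.218 via eth1 (matched /24)


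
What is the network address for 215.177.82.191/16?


IP:   11010111.10110001.01010010.10111111
Mask: 11111111.11111111.00000000.00000000
AND operation:
Net:  11010111.10110001.00000000.00000000
Network: 215.177.0.0/16


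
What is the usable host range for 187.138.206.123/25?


Network: 187.138.206.0
Broadcast: 187.138.206.127
First usable = network + 1
Last usable = broadcast - 1
Range: 187.138.206.1 to 187.138.206.126


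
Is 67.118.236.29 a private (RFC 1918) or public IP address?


RFC 1918 private ranges:
  10.0.0.0/8 (10.0.0.0 - 10.255.255.255)
  172.16.0.0/12 (172.16.0.0 - 172.31.255.255)
  192.168.0.0/16 (192.168.0.0 - 192.168.255.255)
Public (not in any RFC 1918 range)


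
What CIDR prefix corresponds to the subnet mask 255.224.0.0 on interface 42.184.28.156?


Binary: 11111111.11100000.00000000.00000000
Count leading 1s
Prefix: /11


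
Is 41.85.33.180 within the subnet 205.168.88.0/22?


Subnet network: 205.168.88.0
Test IP AND mask: 41.85.32.0
No, 41.85.33.180 is not in 205.168.88.0/22


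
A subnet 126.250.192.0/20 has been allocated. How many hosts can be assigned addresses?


Host bits = 32 - 20 = 12
Total addresses = 2^12 = 4096
Usable = total - 2 (network and broadcast)
Usable hosts: 4094


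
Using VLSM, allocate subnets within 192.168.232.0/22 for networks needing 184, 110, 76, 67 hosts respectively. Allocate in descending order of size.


184 hosts -> /24 (254 usable): 192.168.232.0/24
110 hosts -> /25 (126 usable): 192.168.233.0/25
76 hosts -> /25 (126 usable): 192.168.233.128/25
67 hosts -> /25 (126 usable): 192.168.234.0/25
Allocation: 192.168.232.0/24 (184 hosts, 254 usable); 192.168.233.0/25 (110 hosts, 126 usable); 192.168.233.128/25 (76 hosts, 126 usable); 192.168.234.0/25 (67 hosts, 126 usable)


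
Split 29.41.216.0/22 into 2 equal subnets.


New prefix = 22 + 1 = 23
Each subnet has 512 addresses
  29.41.216.0/23
  29.41.218.0/23
Subnets: 29.41.216.0/23, 29.41.218.0/23


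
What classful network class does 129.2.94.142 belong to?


First octet: 129
Binary: 10000001
10xxxxxx -> Class B (128-191)
Class B, default mask 255.255.0.0 (/16)


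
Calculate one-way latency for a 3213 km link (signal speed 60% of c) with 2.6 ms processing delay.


Speed = 0.6 * 3e5 km/s = 180000 km/s
Propagation delay = 3213 / 180000 = 0.0179 s = 17.85 ms
Processing delay = 2.6 ms
Total one-way latency = 20.45 ms


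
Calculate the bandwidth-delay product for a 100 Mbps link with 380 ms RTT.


BDP = bandwidth * RTT
= 100 Mbps * 380 ms
= 100 * 1e6 * 380 / 1000 bits
= 38000000 bits
= 4750000 bytes
= 4638.6719 KB
BDP = 38000000 bits (4750000 bytes)


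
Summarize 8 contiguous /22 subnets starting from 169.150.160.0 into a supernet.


Original prefix: /22
Number of subnets: 8 = 2^3
New prefix = 22 - 3 = 19
Supernet: 169.150.160.0/19


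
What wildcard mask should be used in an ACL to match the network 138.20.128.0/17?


Subnet mask: 255.255.128.0
Wildcard = 255.255.255.255 - subnet mask
255 - 255 = 0
255 - 255 = 0
255 - 128 = 127
255 - 0 = 255
Wildcard: 0.0.127.255


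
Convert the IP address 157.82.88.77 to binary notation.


157 = 10011101
82 = 01010010
88 = 01011000
77 = 01001101
Binary: 10011101.01010010.01011000.01001101


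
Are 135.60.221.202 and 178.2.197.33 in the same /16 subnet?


Mask: 255.255.0.0
135.60.221.202 AND mask = 135.60.0.0
178.2.197.33 AND mask = 178.2.0.0
No, different subnets (135.60.0.0 vs 178.2.0.0)


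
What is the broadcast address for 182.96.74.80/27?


Network: 182.96.74.64/27
Host bits = 5
Set all host bits to 1:
Broadcast: 182.96.74.95


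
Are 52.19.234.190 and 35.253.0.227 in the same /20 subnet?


Mask: 255.255.240.0
52.19.234.190 AND mask = 52.19.224.0
35.253.0.227 AND mask = 35.253.0.0
No, different subnets (52.19.224.0 vs 35.253.0.0)


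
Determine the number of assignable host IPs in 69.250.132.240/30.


Host bits = 32 - 30 = 2
Total addresses = 2^2 = 4
Usable = total - 2 (network and broadcast)
Usable hosts: 2


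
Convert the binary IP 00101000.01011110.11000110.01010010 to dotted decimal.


00101000 = 40
01011110 = 94
11000110 = 198
01010010 = 82
IP: 40.94.198.82


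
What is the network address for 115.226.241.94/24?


IP:   01110011.11100010.11110001.01011110
Mask: 11111111.11111111.11111111.00000000
AND operation:
Net:  01110011.11100010.11110001.00000000
Network: 115.226.241.0/24


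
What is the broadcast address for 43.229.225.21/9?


Network: 43.128.0.0/9
Host bits = 23
Set all host bits to 1:
Broadcast: 43.255.255.255


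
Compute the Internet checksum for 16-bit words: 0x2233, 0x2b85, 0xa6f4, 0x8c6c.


Sum all words (with carry folding):
+ 0x2233 = 0x2233
+ 0x2b85 = 0x4db8
+ 0xa6f4 = 0xf4ac
+ 0x8c6c = 0x8119
One's complement: ~0x8119
Checksum = 0x7ee6


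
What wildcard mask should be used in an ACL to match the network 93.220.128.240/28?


Subnet mask: 255.255.255.240
Wildcard = 255.255.255.255 - subnet mask
255 - 255 = 0
255 - 255 = 0
255 - 255 = 0
255 - 240 = 15
Wildcard: 0.0.0.15


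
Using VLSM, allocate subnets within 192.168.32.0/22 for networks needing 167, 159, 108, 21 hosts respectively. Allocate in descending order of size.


167 hosts -> /24 (254 usable): 192.168.32.0/24
159 hosts -> /24 (254 usable): 192.168.33.0/24
108 hosts -> /25 (126 usable): 192.168.34.0/25
21 hosts -> /27 (30 usable): 192.168.34.128/27
Allocation: 192.168.32.0/24 (167 hosts, 254 usable); 192.168.33.0/24 (159 hosts, 254 usable); 192.168.34.0/25 (108 hosts, 126 usable); 192.168.34.128/27 (21 hosts, 30 usable)


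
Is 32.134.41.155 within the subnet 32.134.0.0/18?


Subnet network: 32.134.0.0
Test IP AND mask: 32.134.0.0
Yes, 32.134.41.155 is in 32.134.0.0/18


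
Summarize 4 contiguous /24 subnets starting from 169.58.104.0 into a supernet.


Original prefix: /24
Number of subnets: 4 = 2^2
New prefix = 24 - 2 = 22
Supernet: 169.58.104.0/22


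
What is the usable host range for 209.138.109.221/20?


Network: 209.138.96.0
Broadcast: 209.138.111.255
First usable = network + 1
Last usable = broadcast - 1
Range: 209.138.96.1 to 209.138.111.254


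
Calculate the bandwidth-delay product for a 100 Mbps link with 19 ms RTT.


BDP = bandwidth * RTT
= 100 Mbps * 19 ms
= 100 * 1e6 * 19 / 1000 bits
= 1900000 bits
= 237500 bytes
= 231.9336 KB
BDP = 1900000 bits (237500 bytes)


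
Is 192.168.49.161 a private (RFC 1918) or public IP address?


RFC 1918 private ranges:
  10.0.0.0/8 (10.0.0.0 - 10.255.255.255)
  172.16.0.0/12 (172.16.0.0 - 172.31.255.255)
  192.168.0.0/16 (192.168.0.0 - 192.168.255.255)
Private (in 192.168.0.0/16)


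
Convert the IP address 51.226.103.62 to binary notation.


51 = 00110011
226 = 11100010
103 = 01100111
62 = 00111110
Binary: 00110011.11100010.01100111.00111110


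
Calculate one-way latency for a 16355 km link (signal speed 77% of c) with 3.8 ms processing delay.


Speed = 0.77 * 3e5 km/s = 231000 km/s
Propagation delay = 16355 / 231000 = 0.0708 s = 70.8009 ms
Processing delay = 3.8 ms
Total one-way latency = 74.6009 ms


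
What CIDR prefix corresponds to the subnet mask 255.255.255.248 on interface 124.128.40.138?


Binary: 11111111.11111111.11111111.11111000
Count leading 1s
Prefix: /29


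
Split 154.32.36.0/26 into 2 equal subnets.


New prefix = 26 + 1 = 27
Each subnet has 32 addresses
  154.32.36.0/27
  154.32.36.32/27
Subnets: 154.32.36.0/27, 154.32.36.32/27


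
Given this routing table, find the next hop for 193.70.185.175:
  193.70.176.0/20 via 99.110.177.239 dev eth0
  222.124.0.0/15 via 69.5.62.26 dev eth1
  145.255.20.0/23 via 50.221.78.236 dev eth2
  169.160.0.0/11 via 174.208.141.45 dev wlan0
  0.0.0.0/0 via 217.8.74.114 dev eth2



Longest prefix match for 193.70.185.175:
  /20 193.70.176.0: MATCH
  /15 222.124.0.0: no
  /23 145.255.20.0: no
  /11 169.160.0.0: no
  /0 0.0.0.0: MATCH
Selected: next-hop 99.110.177.239 via eth0 (matched /20)


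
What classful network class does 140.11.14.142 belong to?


First octet: 140
Binary: 10001100
10xxxxxx -> Class B (128-191)
Class B, default mask 255.255.0.0 (/16)


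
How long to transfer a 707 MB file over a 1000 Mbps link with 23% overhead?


Effective throughput = 1000 * (1 - 23/100) = 770 Mbps
File size in Mb = 707 * 8 = 5656 Mb
Time = 5656 / 770
Time = 7.3455 seconds


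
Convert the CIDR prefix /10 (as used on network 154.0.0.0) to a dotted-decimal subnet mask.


/10 means 10 network bits, 22 host bits
Binary: 11111111110000000000000000000000
Mask: 255.192.0.0


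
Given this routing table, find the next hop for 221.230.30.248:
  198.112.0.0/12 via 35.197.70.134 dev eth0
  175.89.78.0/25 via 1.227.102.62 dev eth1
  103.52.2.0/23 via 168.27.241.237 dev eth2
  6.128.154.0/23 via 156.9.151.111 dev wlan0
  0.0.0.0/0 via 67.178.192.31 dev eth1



Longest prefix match for 221.230.30.248:
  /12 198.112.0.0: no
  /25 175.89.78.0: no
  /23 103.52.2.0: no
  /23 6.128.154.0: no
  /0 0.0.0.0: MATCH
Selected: next-hop 67.178.192.31 via eth1 (matched /0)


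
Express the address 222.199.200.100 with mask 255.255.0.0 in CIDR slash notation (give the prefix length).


Binary: 11111111.11111111.00000000.00000000
Count leading 1s
Prefix: /16


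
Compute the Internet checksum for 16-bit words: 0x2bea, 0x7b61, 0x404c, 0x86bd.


Sum all words (with carry folding):
+ 0x2bea = 0x2bea
+ 0x7b61 = 0xa74b
+ 0x404c = 0xe797
+ 0x86bd = 0x6e55
One's complement: ~0x6e55
Checksum = 0x91aa


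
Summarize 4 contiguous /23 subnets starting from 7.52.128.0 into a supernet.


Original prefix: /23
Number of subnets: 4 = 2^2
New prefix = 23 - 2 = 21
Supernet: 7.52.128.0/21


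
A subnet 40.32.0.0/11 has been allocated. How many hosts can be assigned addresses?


Host bits = 32 - 11 = 21
Total addresses = 2^21 = 2097152
Usable = total - 2 (network and broadcast)
Usable hosts: 2097150


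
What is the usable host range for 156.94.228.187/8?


Network: 156.0.0.0
Broadcast: 156.255.255.255
First usable = network + 1
Last usable = broadcast - 1
Range: 156.0.0.1 to 156.255.255.254


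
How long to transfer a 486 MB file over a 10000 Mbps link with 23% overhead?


Effective throughput = 10000 * (1 - 23/100) = 7700 Mbps
File size in Mb = 486 * 8 = 3888 Mb
Time = 3888 / 7700
Time = 0.5049 seconds


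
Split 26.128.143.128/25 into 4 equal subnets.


New prefix = 25 + 2 = 27
Each subnet has 32 addresses
  26.128.143.128/27
  26.128.143.160/27
  26.128.143.192/27
  26.128.143.224/27
Subnets: 26.128.143.128/27, 26.128.143.160/27, 26.128.143.192/27, 26.128.143.224/27


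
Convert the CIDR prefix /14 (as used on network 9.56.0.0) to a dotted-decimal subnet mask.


/14 means 14 network bits, 18 host bits
Binary: 11111111111111000000000000000000
Mask: 255.252.0.0


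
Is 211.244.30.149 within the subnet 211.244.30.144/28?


Subnet network: 211.244.30.144
Test IP AND mask: 211.244.30.144
Yes, 211.244.30.149 is in 211.244.30.144/28


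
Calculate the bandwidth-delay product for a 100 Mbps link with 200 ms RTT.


BDP = bandwidth * RTT
= 100 Mbps * 200 ms
= 100 * 1e6 * 200 / 1000 bits
= 20000000 bits
= 2500000 bytes
= 2441.4062 KB
BDP = 20000000 bits (2500000 bytes)


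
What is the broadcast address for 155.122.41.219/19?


Network: 155.122.32.0/19
Host bits = 13
Set all host bits to 1:
Broadcast: 155.122.63.255


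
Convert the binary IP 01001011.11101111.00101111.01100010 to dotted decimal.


01001011 = 75
11101111 = 239
00101111 = 47
01100010 = 98
IP: 75.239.47.98


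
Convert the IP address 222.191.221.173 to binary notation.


222 = 11011110
191 = 10111111
221 = 11011101
173 = 10101101
Binary: 11011110.10111111.11011101.10101101


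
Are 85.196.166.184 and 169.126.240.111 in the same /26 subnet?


Mask: 255.255.255.192
85.196.166.184 AND mask = 85.196.166.128
169.126.240.111 AND mask = 169.126.240.64
No, different subnets (85.196.166.128 vs 169.126.240.64)


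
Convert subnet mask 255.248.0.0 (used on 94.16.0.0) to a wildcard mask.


Subnet mask: 255.248.0.0
Wildcard = 255.255.255.255 - subnet mask
255 - 255 = 0
255 - 248 = 7
255 - 0 = 255
255 - 0 = 255
Wildcard: 0.7.255.255


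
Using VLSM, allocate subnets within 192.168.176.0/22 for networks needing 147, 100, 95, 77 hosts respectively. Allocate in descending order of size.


147 hosts -> /24 (254 usable): 192.168.176.0/24
100 hosts -> /25 (126 usable): 192.168.177.0/25
95 hosts -> /25 (126 usable): 192.168.177.128/25
77 hosts -> /25 (126 usable): 192.168.178.0/25
Allocation: 192.168.176.0/24 (147 hosts, 254 usable); 192.168.177.0/25 (100 hosts, 126 usable); 192.168.177.128/25 (95 hosts, 126 usable); 192.168.178.0/25 (77 hosts, 126 usable)


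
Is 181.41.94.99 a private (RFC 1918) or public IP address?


RFC 1918 private ranges:
  10.0.0.0/8 (10.0.0.0 - 10.255.255.255)
  172.16.0.0/12 (172.16.0.0 - 172.31.255.255)
  192.168.0.0/16 (192.168.0.0 - 192.168.255.255)
Public (not in any RFC 1918 range)


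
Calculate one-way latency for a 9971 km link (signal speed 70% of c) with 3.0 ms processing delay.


Speed = 0.7 * 3e5 km/s = 210000 km/s
Propagation delay = 9971 / 210000 = 0.0475 s = 47.481 ms
Processing delay = 3.0 ms
Total one-way latency = 50.481 ms


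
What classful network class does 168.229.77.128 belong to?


First octet: 168
Binary: 10101000
10xxxxxx -> Class B (128-191)
Class B, default mask 255.255.0.0 (/16)


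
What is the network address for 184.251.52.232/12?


IP:   10111000.11111011.00110100.11101000
Mask: 11111111.11110000.00000000.00000000
AND operation:
Net:  10111000.11110000.00000000.00000000
Network: 184.240.0.0/12


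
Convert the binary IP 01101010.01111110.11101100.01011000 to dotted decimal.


01101010 = 106
01111110 = 126
11101100 = 236
01011000 = 88
IP: 106.126.236.88


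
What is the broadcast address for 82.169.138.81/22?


Network: 82.169.136.0/22
Host bits = 10
Set all host bits to 1:
Broadcast: 82.169.139.255


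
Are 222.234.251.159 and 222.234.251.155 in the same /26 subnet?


Mask: 255.255.255.192
222.234.251.159 AND mask = 222.234.251.128
222.234.251.155 AND mask = 222.234.251.128
Yes, same subnet (222.234.251.128)


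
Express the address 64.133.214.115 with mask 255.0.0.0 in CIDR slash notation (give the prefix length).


Binary: 11111111.00000000.00000000.00000000
Count leading 1s
Prefix: /8


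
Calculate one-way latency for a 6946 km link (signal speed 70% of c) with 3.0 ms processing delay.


Speed = 0.7 * 3e5 km/s = 210000 km/s
Propagation delay = 6946 / 210000 = 0.0331 s = 33.0762 ms
Processing delay = 3.0 ms
Total one-way latency = 36.0762 ms


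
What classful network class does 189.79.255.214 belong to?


First octet: 189
Binary: 10111101
10xxxxxx -> Class B (128-191)
Class B, default mask 255.255.0.0 (/16)


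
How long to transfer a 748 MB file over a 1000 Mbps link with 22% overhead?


Effective throughput = 1000 * (1 - 22/100) = 780 Mbps
File size in Mb = 748 * 8 = 5984 Mb
Time = 5984 / 780
Time = 7.6718 seconds


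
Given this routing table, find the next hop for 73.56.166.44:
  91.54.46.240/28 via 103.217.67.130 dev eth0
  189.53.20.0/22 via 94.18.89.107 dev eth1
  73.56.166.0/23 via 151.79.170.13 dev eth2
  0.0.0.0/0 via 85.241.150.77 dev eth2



Longest prefix match for 73.56.166.44:
  /28 91.54.46.240: no
  /22 189.53.20.0: no
  /23 73.56.166.0: MATCH
  /0 0.0.0.0: MATCH
Selected: next-hop 151.79.170.13 via eth2 (matched /23)


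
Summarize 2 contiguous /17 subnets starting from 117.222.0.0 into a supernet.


Original prefix: /17
Number of subnets: 2 = 2^1
New prefix = 17 - 1 = 16
Supernet: 117.222.0.0/16


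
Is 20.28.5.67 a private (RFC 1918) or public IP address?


RFC 1918 private ranges:
  10.0.0.0/8 (10.0.0.0 - 10.255.255.255)
  172.16.0.0/12 (172.16.0.0 - 172.31.255.255)
  192.168.0.0/16 (192.168.0.0 - 192.168.255.255)
Public (not in any RFC 1918 range)


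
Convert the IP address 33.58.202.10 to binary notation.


33 = 00100001
58 = 00111010
202 = 11001010
10 = 00001010
Binary: 00100001.00111010.11001010.00001010


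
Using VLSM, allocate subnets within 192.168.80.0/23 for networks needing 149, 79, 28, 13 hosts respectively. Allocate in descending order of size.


149 hosts -> /24 (254 usable): 192.168.80.0/24
79 hosts -> /25 (126 usable): 192.168.81.0/25
28 hosts -> /27 (30 usable): 192.168.81.128/27
13 hosts -> /28 (14 usable): 192.168.81.160/28
Allocation: 192.168.80.0/24 (149 hosts, 254 usable); 192.168.81.0/25 (79 hosts, 126 usable); 192.168.81.128/27 (28 hosts, 30 usable); 192.168.81.160/28 (13 hosts, 14 usable)


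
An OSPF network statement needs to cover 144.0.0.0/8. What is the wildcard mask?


Subnet mask: 255.0.0.0
Wildcard = 255.255.255.255 - subnet mask
255 - 255 = 0
255 - 0 = 255
255 - 0 = 255
255 - 0 = 255
Wildcard: 0.255.255.255


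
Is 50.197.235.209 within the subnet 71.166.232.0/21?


Subnet network: 71.166.232.0
Test IP AND mask: 50.197.232.0
No, 50.197.235.209 is not in 71.166.232.0/21


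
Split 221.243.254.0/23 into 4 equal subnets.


New prefix = 23 + 2 = 25
Each subnet has 128 addresses
  221.243.254.0/25
  221.243.254.128/25
  221.243.255.0/25
  221.243.255.128/25
Subnets: 221.243.254.0/25, 221.243.254.128/25, 221.243.255.0/25, 221.243.255.128/25


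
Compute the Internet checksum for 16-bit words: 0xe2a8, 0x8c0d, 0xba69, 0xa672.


Sum all words (with carry folding):
+ 0xe2a8 = 0xe2a8
+ 0x8c0d = 0x6eb6
+ 0xba69 = 0x2920
+ 0xa672 = 0xcf92
One's complement: ~0xcf92
Checksum = 0x306d


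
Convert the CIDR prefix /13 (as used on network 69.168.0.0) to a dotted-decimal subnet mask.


/13 means 13 network bits, 19 host bits
Binary: 11111111111110000000000000000000
Mask: 255.248.0.0


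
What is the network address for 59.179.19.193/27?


IP:   00111011.10110011.00010011.11000001
Mask: 11111111.11111111.11111111.11100000
AND operation:
Net:  00111011.10110011.00010011.11000000
Network: 59.179.19.192/27


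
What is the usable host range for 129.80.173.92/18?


Network: 129.80.128.0
Broadcast: 129.80.191.255
First usable = network + 1
Last usable = broadcast - 1
Range: 129.80.128.1 to 129.80.191.254


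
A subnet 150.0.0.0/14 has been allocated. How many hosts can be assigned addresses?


Host bits = 32 - 14 = 18
Total addresses = 2^18 = 262144
Usable = total - 2 (network and broadcast)
Usable hosts: 262142


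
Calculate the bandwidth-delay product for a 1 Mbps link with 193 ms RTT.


BDP = bandwidth * RTT
= 1 Mbps * 193 ms
= 1 * 1e6 * 193 / 1000 bits
= 193000 bits
= 24125 bytes
= 23.5596 KB
BDP = 193000 bits (24125 bytes)


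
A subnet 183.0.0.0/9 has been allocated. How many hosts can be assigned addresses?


Host bits = 32 - 9 = 23
Total addresses = 2^23 = 8388608
Usable = total - 2 (network and broadcast)
Usable hosts: 8388606
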